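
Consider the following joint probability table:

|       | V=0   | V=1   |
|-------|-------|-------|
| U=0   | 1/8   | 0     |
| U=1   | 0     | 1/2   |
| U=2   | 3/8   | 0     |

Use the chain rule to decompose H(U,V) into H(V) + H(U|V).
By the chain rule: H(U,V) = H(V) + H(U|V)

Marginal P(V) (column sums):
  P(V=0) = 1/8 + 0 + 3/8 = 1/2
  P(V=1) = 0 + 1/2 + 0 = 1/2
H(V) = -[(1/2)·log₂(1/2) + (1/2)·log₂(1/2)]
  = 0.5000 + 0.5000
  = 1.0000 bits
H(U|V) = -Σ P(U,V)·log₂ P(U|V), where P(U|V) = P(U,V) / P(V)
  (cells with P(U,V) = 0 contribute 0)
  (U=0,V=0): P(U|V) = (1/8)/(1/2) = 1/4;  -(1/8)·log₂(1/4) = 0.2500
  (U=1,V=1): P(U|V) = (1/2)/(1/2) = 1;  -(1/2)·log₂(1) = 0.0000
  (U=2,V=0): P(U|V) = (3/8)/(1/2) = 3/4;  -(3/8)·log₂(3/4) = 0.1556
H(U|V) = 0.2500 + 0.0000 + 0.1556
  = 0.4056 bits

H(U,V) = H(V) + H(U|V) = 1.0000 + 0.4056 = 1.4056 bits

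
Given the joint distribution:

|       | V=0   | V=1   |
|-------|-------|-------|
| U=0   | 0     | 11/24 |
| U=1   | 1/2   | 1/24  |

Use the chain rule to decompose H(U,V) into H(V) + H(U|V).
By the chain rule: H(U,V) = H(V) + H(U|V)

Marginal P(V) (column sums):
  P(V=0) = 0 + 1/2 = 1/2
  P(V=1) = 11/24 + 1/24 = 1/2
H(V) = -[(1/2)·log₂(1/2) + (1/2)·log₂(1/2)]
  = 0.5000 + 0.5000
  = 1.0000 bits
H(U|V) = -Σ P(U,V)·log₂ P(U|V), where P(U|V) = P(U,V) / P(V)
  (cells with P(U,V) = 0 contribute 0)
  (U=0,V=1): P(U|V) = (11/24)/(1/2) = 11/12;  -(11/24)·log₂(11/12) = 0.0575
  (U=1,V=0): P(U|V) = (1/2)/(1/2) = 1;  -(1/2)·log₂(1) = 0.0000
  (U=1,V=1): P(U|V) = (1/24)/(1/2) = 1/12;  -(1/24)·log₂(1/12) = 0.1494
H(U|V) = 0.0575 + 0.0000 + 0.1494
  = 0.2069 bits

H(U,V) = H(V) + H(U|V) = 1.0000 + 0.2069 = 1.2069 bits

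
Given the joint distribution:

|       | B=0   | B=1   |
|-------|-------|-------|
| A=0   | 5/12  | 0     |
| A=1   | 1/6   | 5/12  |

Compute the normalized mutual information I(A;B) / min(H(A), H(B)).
Marginal P(A) (row sums):
  P(A=0) = 5/12 + 0 = 5/12
  P(A=1) = 1/6 + 5/12 = 7/12
Marginal P(B) (column sums):
  P(B=0) = 5/12 + 1/6 = 7/12
  P(B=1) = 0 + 5/12 = 5/12

H(A) = -[(5/12)·log₂(5/12) + (7/12)·log₂(7/12)]
  = 0.5263 + 0.4536
  = 0.9799 bits
H(B) = -[(7/12)·log₂(7/12) + (5/12)·log₂(5/12)]
  = 0.4536 + 0.5263
  = 0.9799 bits
H(A,B) = -[(5/12)·log₂(5/12) + (1/6)·log₂(1/6) + (5/12)·log₂(5/12)]
  = 0.5263 + 0.4308 + 0.5263
  = 1.4834 bits

I(A;B) = H(A) + H(B) - H(A,B)
  = 0.9799 + 0.9799 - 1.4834
  = 0.4764 bits

min(H(A), H(B)) = min(0.9799, 0.9799) = 0.9799 bits
Normalized MI = 0.4764 / 0.9799 = 0.4862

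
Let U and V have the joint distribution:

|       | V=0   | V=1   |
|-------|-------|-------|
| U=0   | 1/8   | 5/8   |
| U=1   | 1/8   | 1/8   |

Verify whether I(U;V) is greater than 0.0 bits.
Marginal P(U) (row sums):
  P(U=0) = 1/8 + 5/8 = 3/4
  P(U=1) = 1/8 + 1/8 = 1/4
Marginal P(V) (column sums):
  P(V=0) = 1/8 + 1/8 = 1/4
  P(V=1) = 5/8 + 1/8 = 3/4

H(U) = -[(3/4)·log₂(3/4) + (1/4)·log₂(1/4)]
  = 0.3113 + 0.5000
  = 0.8113 bits
H(V) = -[(1/4)·log₂(1/4) + (3/4)·log₂(3/4)]
  = 0.5000 + 0.3113
  = 0.8113 bits
H(U,V) = -[(1/8)·log₂(1/8) + (5/8)·log₂(5/8) + (1/8)·log₂(1/8) + (1/8)·log₂(1/8)]
  = 0.3750 + 0.4238 + 0.3750 + 0.3750
  = 1.5488 bits

I(U;V) = H(U) + H(V) - H(U,V)
  = 0.8113 + 0.8113 - 1.5488
  = 0.0738 bits

Yes. I(U;V) = 0.0738 bits, which is > 0.0 bits.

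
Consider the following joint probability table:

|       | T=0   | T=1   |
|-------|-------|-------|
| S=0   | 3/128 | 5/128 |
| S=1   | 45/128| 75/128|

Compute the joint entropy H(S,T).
H(S,T) = -Σ P(S,T) log₂ P(S,T), summed over the non-zero cells:
H(S,T) = -[(3/128)·log₂(3/128) + (5/128)·log₂(5/128) + (45/128)·log₂(45/128) + (75/128)·log₂(75/128)]
  = 0.1269 + 0.1827 + 0.5302 + 0.4519
  = 1.2917 bits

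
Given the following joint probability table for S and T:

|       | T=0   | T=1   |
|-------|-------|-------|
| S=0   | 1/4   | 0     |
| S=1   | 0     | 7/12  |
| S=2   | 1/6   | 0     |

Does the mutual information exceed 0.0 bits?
Marginal P(S) (row sums):
  P(S=0) = 1/4 + 0 = 1/4
  P(S=1) = 0 + 7/12 = 7/12
  P(S=2) = 1/6 + 0 = 1/6
Marginal P(T) (column sums):
  P(T=0) = 1/4 + 0 + 1/6 = 5/12
  P(T=1) = 0 + 7/12 + 0 = 7/12

H(S) = -[(1/4)·log₂(1/4) + (7/12)·log₂(7/12) + (1/6)·log₂(1/6)]
  = 0.5000 + 0.4536 + 0.4308
  = 1.3844 bits
H(T) = -[(5/12)·log₂(5/12) + (7/12)·log₂(7/12)]
  = 0.5263 + 0.4536
  = 0.9799 bits
H(S,T) = -[(1/4)·log₂(1/4) + (7/12)·log₂(7/12) + (1/6)·log₂(1/6)]
  = 0.5000 + 0.4536 + 0.4308
  = 1.3844 bits

I(S;T) = H(S) + H(T) - H(S,T)
  = 1.3844 + 0.9799 - 1.3844
  = 0.9799 bits

Yes. I(S;T) = 0.9799 bits, which is > 0.0 bits.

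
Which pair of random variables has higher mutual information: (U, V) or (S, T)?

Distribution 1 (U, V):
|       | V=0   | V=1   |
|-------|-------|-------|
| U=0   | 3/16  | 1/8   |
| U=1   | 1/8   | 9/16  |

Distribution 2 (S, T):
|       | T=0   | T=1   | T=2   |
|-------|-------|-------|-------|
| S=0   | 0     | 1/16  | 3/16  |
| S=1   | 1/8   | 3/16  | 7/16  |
Distribution 1 (U, V):
Marginal P(U) (row sums):
  P(U=0) = 3/16 + 1/8 = 5/16
  P(U=1) = 1/8 + 9/16 = 11/16
Marginal P(V) (column sums):
  P(V=0) = 3/16 + 1/8 = 5/16
  P(V=1) = 1/8 + 9/16 = 11/16

H(U) = -[(5/16)·log₂(5/16) + (11/16)·log₂(11/16)]
  = 0.5244 + 0.3716
  = 0.8960 bits
H(V) = -[(5/16)·log₂(5/16) + (11/16)·log₂(11/16)]
  = 0.5244 + 0.3716
  = 0.8960 bits
H(U,V) = -[(3/16)·log₂(3/16) + (1/8)·log₂(1/8) + (1/8)·log₂(1/8) + (9/16)·log₂(9/16)]
  = 0.4528 + 0.3750 + 0.3750 + 0.4669
  = 1.6697 bits

I(U;V) = H(U) + H(V) - H(U,V)
  = 0.8960 + 0.8960 - 1.6697
  = 0.1223 bits

Distribution 2 (S, T):
Marginal P(S) (row sums):
  P(S=0) = 0 + 1/16 + 3/16 = 1/4
  P(S=1) = 1/8 + 3/16 + 7/16 = 3/4
Marginal P(T) (column sums):
  P(T=0) = 0 + 1/8 = 1/8
  P(T=1) = 1/16 + 3/16 = 1/4
  P(T=2) = 3/16 + 7/16 = 5/8

H(S) = -[(1/4)·log₂(1/4) + (3/4)·log₂(3/4)]
  = 0.5000 + 0.3113
  = 0.8113 bits
H(T) = -[(1/8)·log₂(1/8) + (1/4)·log₂(1/4) + (5/8)·log₂(5/8)]
  = 0.3750 + 0.5000 + 0.4238
  = 1.2988 bits
H(S,T) = -[(1/16)·log₂(1/16) + (3/16)·log₂(3/16) + (1/8)·log₂(1/8) + (3/16)·log₂(3/16) + (7/16)·log₂(7/16)]
  = 0.2500 + 0.4528 + 0.3750 + 0.4528 + 0.5218
  = 2.0524 bits

I(S;T) = H(S) + H(T) - H(S,T)
  = 0.8113 + 1.2988 - 2.0524
  = 0.0577 bits

I(U;V) = 0.1223 bits > I(S;T) = 0.0577 bits, so (U, V) has the higher mutual information (stronger dependence).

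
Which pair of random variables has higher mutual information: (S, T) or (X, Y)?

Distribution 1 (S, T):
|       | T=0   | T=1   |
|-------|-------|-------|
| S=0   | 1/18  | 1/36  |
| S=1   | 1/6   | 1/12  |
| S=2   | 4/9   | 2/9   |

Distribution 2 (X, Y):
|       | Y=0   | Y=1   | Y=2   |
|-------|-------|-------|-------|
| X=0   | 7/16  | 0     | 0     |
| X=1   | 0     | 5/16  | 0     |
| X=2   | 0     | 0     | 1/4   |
Distribution 1 (S, T):
Marginal P(S) (row sums):
  P(S=0) = 1/18 + 1/36 = 1/12
  P(S=1) = 1/6 + 1/12 = 1/4
  P(S=2) = 4/9 + 2/9 = 2/3
Marginal P(T) (column sums):
  P(T=0) = 1/18 + 1/6 + 4/9 = 2/3
  P(T=1) = 1/36 + 1/12 + 2/9 = 1/3

H(S) = -[(1/12)·log₂(1/12) + (1/4)·log₂(1/4) + (2/3)·log₂(2/3)]
  = 0.2987 + 0.5000 + 0.3900
  = 1.1887 bits
H(T) = -[(2/3)·log₂(2/3) + (1/3)·log₂(1/3)]
  = 0.3900 + 0.5283
  = 0.9183 bits
H(S,T) = -[(1/18)·log₂(1/18) + (1/36)·log₂(1/36) + (1/6)·log₂(1/6) + (1/12)·log₂(1/12) + (4/9)·log₂(4/9) + (2/9)·log₂(2/9)]
  = 0.2317 + 0.1436 + 0.4308 + 0.2987 + 0.5200 + 0.4822
  = 2.1070 bits

I(S;T) = H(S) + H(T) - H(S,T)
  = 1.1887 + 0.9183 - 2.1070
  = 0.0000 bits

Distribution 2 (X, Y):
Marginal P(X) (row sums):
  P(X=0) = 7/16 + 0 + 0 = 7/16
  P(X=1) = 0 + 5/16 + 0 = 5/16
  P(X=2) = 0 + 0 + 1/4 = 1/4
Marginal P(Y) (column sums):
  P(Y=0) = 7/16 + 0 + 0 = 7/16
  P(Y=1) = 0 + 5/16 + 0 = 5/16
  P(Y=2) = 0 + 0 + 1/4 = 1/4

H(X) = -[(7/16)·log₂(7/16) + (5/16)·log₂(5/16) + (1/4)·log₂(1/4)]
  = 0.5218 + 0.5244 + 0.5000
  = 1.5462 bits
H(Y) = -[(7/16)·log₂(7/16) + (5/16)·log₂(5/16) + (1/4)·log₂(1/4)]
  = 0.5218 + 0.5244 + 0.5000
  = 1.5462 bits
H(X,Y) = -[(7/16)·log₂(7/16) + (5/16)·log₂(5/16) + (1/4)·log₂(1/4)]
  = 0.5218 + 0.5244 + 0.5000
  = 1.5462 bits

I(X;Y) = H(X) + H(Y) - H(X,Y)
  = 1.5462 + 1.5462 - 1.5462
  = 1.5462 bits

I(X;Y) = 1.5462 bits > I(S;T) = 0.0000 bits, so (X, Y) has the higher mutual information (stronger dependence).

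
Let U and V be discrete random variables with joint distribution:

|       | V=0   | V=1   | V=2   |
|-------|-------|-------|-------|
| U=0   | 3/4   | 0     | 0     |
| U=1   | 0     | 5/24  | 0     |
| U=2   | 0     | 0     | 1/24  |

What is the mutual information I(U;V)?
Marginal P(U) (row sums):
  P(U=0) = 3/4 + 0 + 0 = 3/4
  P(U=1) = 0 + 5/24 + 0 = 5/24
  P(U=2) = 0 + 0 + 1/24 = 1/24
Marginal P(V) (column sums):
  P(V=0) = 3/4 + 0 + 0 = 3/4
  P(V=1) = 0 + 5/24 + 0 = 5/24
  P(V=2) = 0 + 0 + 1/24 = 1/24

H(U) = -[(3/4)·log₂(3/4) + (5/24)·log₂(5/24) + (1/24)·log₂(1/24)]
  = 0.3113 + 0.4715 + 0.1910
  = 0.9738 bits
H(V) = -[(3/4)·log₂(3/4) + (5/24)·log₂(5/24) + (1/24)·log₂(1/24)]
  = 0.3113 + 0.4715 + 0.1910
  = 0.9738 bits
H(U,V) = -[(3/4)·log₂(3/4) + (5/24)·log₂(5/24) + (1/24)·log₂(1/24)]
  = 0.3113 + 0.4715 + 0.1910
  = 0.9738 bits

I(U;V) = H(U) + H(V) - H(U,V)
  = 0.9738 + 0.9738 - 0.9738
  = 0.9738 bits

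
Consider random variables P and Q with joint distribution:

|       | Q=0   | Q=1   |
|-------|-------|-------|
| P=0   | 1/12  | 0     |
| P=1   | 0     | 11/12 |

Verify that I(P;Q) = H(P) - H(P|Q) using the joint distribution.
Left side, from I(P;Q) = H(P) + H(Q) - H(P,Q):
Marginal P(P) (row sums):
  P(P=0) = 1/12 + 0 = 1/12
  P(P=1) = 0 + 11/12 = 11/12
Marginal P(Q) (column sums):
  P(Q=0) = 1/12 + 0 = 1/12
  P(Q=1) = 0 + 11/12 = 11/12

H(P) = -[(1/12)·log₂(1/12) + (11/12)·log₂(11/12)]
  = 0.2987 + 0.1151
  = 0.4138 bits
H(Q) = -[(1/12)·log₂(1/12) + (11/12)·log₂(11/12)]
  = 0.2987 + 0.1151
  = 0.4138 bits
H(P,Q) = -[(1/12)·log₂(1/12) + (11/12)·log₂(11/12)]
  = 0.2987 + 0.1151
  = 0.4138 bits

I(P;Q) = H(P) + H(Q) - H(P,Q)
  = 0.4138 + 0.4138 - 0.4138
  = 0.4138 bits

Right side, with H(P|Q) computed directly from the conditional probabilities:
H(P|Q) = -Σ P(P,Q)·log₂ P(P|Q), where P(P|Q) = P(P,Q) / P(Q)
  (cells with P(P,Q) = 0 contribute 0)
  (P=0,Q=0): P(P|Q) = (1/12)/(1/12) = 1;  -(1/12)·log₂(1) = 0.0000
  (P=1,Q=1): P(P|Q) = (11/12)/(11/12) = 1;  -(11/12)·log₂(1) = 0.0000
H(P|Q) = 0.0000 + 0.0000
  = 0.0000 bits
H(P) - H(P|Q) = 0.4138 - 0.0000 = 0.4138 bits

Both sides equal 0.4138 bits, so I(P;Q) = H(P) - H(P|Q) ✓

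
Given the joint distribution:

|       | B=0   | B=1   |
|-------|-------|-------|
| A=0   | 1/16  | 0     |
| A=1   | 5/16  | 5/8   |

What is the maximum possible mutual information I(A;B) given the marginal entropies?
The upper bound on mutual information is I(A;B) ≤ min(H(A), H(B)).

Marginal P(A) (row sums):
  P(A=0) = 1/16 + 0 = 1/16
  P(A=1) = 5/16 + 5/8 = 15/16
Marginal P(B) (column sums):
  P(B=0) = 1/16 + 5/16 = 3/8
  P(B=1) = 0 + 5/8 = 5/8

H(A) = -[(1/16)·log₂(1/16) + (15/16)·log₂(15/16)]
  = 0.2500 + 0.0873
  = 0.3373 bits
H(B) = -[(3/8)·log₂(3/8) + (5/8)·log₂(5/8)]
  = 0.5306 + 0.4238
  = 0.9544 bits

Maximum possible I(A;B) = min(0.3373, 0.9544) = 0.3373 bits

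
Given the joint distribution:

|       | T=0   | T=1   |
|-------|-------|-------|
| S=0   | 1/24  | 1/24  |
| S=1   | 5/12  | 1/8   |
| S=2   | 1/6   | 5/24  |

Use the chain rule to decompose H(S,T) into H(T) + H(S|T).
By the chain rule: H(S,T) = H(T) + H(S|T)

Marginal P(T) (column sums):
  P(T=0) = 1/24 + 5/12 + 1/6 = 5/8
  P(T=1) = 1/24 + 1/8 + 5/24 = 3/8
H(T) = -[(5/8)·log₂(5/8) + (3/8)·log₂(3/8)]
  = 0.4238 + 0.5306
  = 0.9544 bits
H(S|T) = -Σ P(S,T)·log₂ P(S|T), where P(S|T) = P(S,T) / P(T)
  (S=0,T=0): P(S|T) = (1/24)/(5/8) = 1/15;  -(1/24)·log₂(1/15) = 0.1628
  (S=0,T=1): P(S|T) = (1/24)/(3/8) = 1/9;  -(1/24)·log₂(1/9) = 0.1321
  (S=1,T=0): P(S|T) = (5/12)/(5/8) = 2/3;  -(5/12)·log₂(2/3) = 0.2437
  (S=1,T=1): P(S|T) = (1/8)/(3/8) = 1/3;  -(1/8)·log₂(1/3) = 0.1981
  (S=2,T=0): P(S|T) = (1/6)/(5/8) = 4/15;  -(1/6)·log₂(4/15) = 0.3178
  (S=2,T=1): P(S|T) = (5/24)/(3/8) = 5/9;  -(5/24)·log₂(5/9) = 0.1767
H(S|T) = 0.1628 + 0.1321 + 0.2437 + 0.1981 + 0.3178 + 0.1767
  = 1.2312 bits

H(S,T) = H(T) + H(S|T) = 0.9544 + 1.2312 = 2.1856 bits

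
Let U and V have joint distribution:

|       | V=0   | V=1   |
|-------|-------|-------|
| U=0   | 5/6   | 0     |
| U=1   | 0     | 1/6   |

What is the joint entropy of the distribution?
H(U,V) = -Σ P(U,V) log₂ P(U,V), summed over the non-zero cells:
H(U,V) = -[(5/6)·log₂(5/6) + (1/6)·log₂(1/6)]
  = 0.2192 + 0.4308
  = 0.6500 bits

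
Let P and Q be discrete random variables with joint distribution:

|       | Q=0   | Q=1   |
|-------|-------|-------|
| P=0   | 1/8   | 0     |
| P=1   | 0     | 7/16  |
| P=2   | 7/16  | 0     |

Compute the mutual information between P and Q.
Marginal P(P) (row sums):
  P(P=0) = 1/8 + 0 = 1/8
  P(P=1) = 0 + 7/16 = 7/16
  P(P=2) = 7/16 + 0 = 7/16
Marginal P(Q) (column sums):
  P(Q=0) = 1/8 + 0 + 7/16 = 9/16
  P(Q=1) = 0 + 7/16 + 0 = 7/16

H(P) = -[(1/8)·log₂(1/8) + (7/16)·log₂(7/16) + (7/16)·log₂(7/16)]
  = 0.3750 + 0.5218 + 0.5218
  = 1.4186 bits
H(Q) = -[(9/16)·log₂(9/16) + (7/16)·log₂(7/16)]
  = 0.4669 + 0.5218
  = 0.9887 bits
H(P,Q) = -[(1/8)·log₂(1/8) + (7/16)·log₂(7/16) + (7/16)·log₂(7/16)]
  = 0.3750 + 0.5218 + 0.5218
  = 1.4186 bits

I(P;Q) = H(P) + H(Q) - H(P,Q)
  = 1.4186 + 0.9887 - 1.4186
  = 0.9887 bits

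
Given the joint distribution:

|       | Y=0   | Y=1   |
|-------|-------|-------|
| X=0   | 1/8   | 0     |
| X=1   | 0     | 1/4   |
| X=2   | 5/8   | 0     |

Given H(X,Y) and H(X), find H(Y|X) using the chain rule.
From the chain rule: H(X,Y) = H(X) + H(Y|X)
Therefore: H(Y|X) = H(X,Y) - H(X)

H(X,Y) = -[(1/8)·log₂(1/8) + (1/4)·log₂(1/4) + (5/8)·log₂(5/8)]
  = 0.3750 + 0.5000 + 0.4238
  = 1.2988 bits
Marginal P(X) (row sums):
  P(X=0) = 1/8 + 0 = 1/8
  P(X=1) = 0 + 1/4 = 1/4
  P(X=2) = 5/8 + 0 = 5/8
H(X) = -[(1/8)·log₂(1/8) + (1/4)·log₂(1/4) + (5/8)·log₂(5/8)]
  = 0.3750 + 0.5000 + 0.4238
  = 1.2988 bits

H(Y|X) = 1.2988 - 1.2988 = 0.0000 bits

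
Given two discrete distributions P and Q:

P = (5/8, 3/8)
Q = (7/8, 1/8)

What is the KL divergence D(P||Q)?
D(P||Q) = Σ P(i) log₂(P(i)/Q(i))
  i=0: (5/8) × log₂((5/8)/(7/8)) = (5/8) × log₂(5/7) = -0.3034
  i=1: (3/8) × log₂((3/8)/(1/8)) = (3/8) × log₂(3) = 0.5944
D(P||Q) = -0.3034 + 0.5944
  = 0.2910 bits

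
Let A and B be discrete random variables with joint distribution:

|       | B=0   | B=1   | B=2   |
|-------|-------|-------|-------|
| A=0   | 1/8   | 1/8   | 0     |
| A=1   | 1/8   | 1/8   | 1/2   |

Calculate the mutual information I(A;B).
Marginal P(A) (row sums):
  P(A=0) = 1/8 + 1/8 + 0 = 1/4
  P(A=1) = 1/8 + 1/8 + 1/2 = 3/4
Marginal P(B) (column sums):
  P(B=0) = 1/8 + 1/8 = 1/4
  P(B=1) = 1/8 + 1/8 = 1/4
  P(B=2) = 0 + 1/2 = 1/2

H(A) = -[(1/4)·log₂(1/4) + (3/4)·log₂(3/4)]
  = 0.5000 + 0.3113
  = 0.8113 bits
H(B) = -[(1/4)·log₂(1/4) + (1/4)·log₂(1/4) + (1/2)·log₂(1/2)]
  = 0.5000 + 0.5000 + 0.5000
  = 1.5000 bits
H(A,B) = -[(1/8)·log₂(1/8) + (1/8)·log₂(1/8) + (1/8)·log₂(1/8) + (1/8)·log₂(1/8) + (1/2)·log₂(1/2)]
  = 0.3750 + 0.3750 + 0.3750 + 0.3750 + 0.5000
  = 2.0000 bits

I(A;B) = H(A) + H(B) - H(A,B)
  = 0.8113 + 1.5000 - 2.0000
  = 0.3113 bits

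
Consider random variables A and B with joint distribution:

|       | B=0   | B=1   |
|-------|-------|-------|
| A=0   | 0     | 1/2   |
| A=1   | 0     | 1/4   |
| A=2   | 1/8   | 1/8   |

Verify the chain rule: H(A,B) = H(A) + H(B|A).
Left side:
H(A,B) = -[(1/2)·log₂(1/2) + (1/4)·log₂(1/4) + (1/8)·log₂(1/8) + (1/8)·log₂(1/8)]
  = 0.5000 + 0.5000 + 0.3750 + 0.3750
  = 1.7500 bits

Right side:
Marginal P(A) (row sums):
  P(A=0) = 0 + 1/2 = 1/2
  P(A=1) = 0 + 1/4 = 1/4
  P(A=2) = 1/8 + 1/8 = 1/4
H(A) = -[(1/2)·log₂(1/2) + (1/4)·log₂(1/4) + (1/4)·log₂(1/4)]
  = 0.5000 + 0.5000 + 0.5000
  = 1.5000 bits
H(B|A) = -Σ P(A,B)·log₂ P(B|A), where P(B|A) = P(A,B) / P(A)
  (cells with P(A,B) = 0 contribute 0)
  (A=0,B=1): P(B|A) = (1/2)/(1/2) = 1;  -(1/2)·log₂(1) = 0.0000
  (A=1,B=1): P(B|A) = (1/4)/(1/4) = 1;  -(1/4)·log₂(1) = 0.0000
  (A=2,B=0): P(B|A) = (1/8)/(1/4) = 1/2;  -(1/8)·log₂(1/2) = 0.1250
  (A=2,B=1): P(B|A) = (1/8)/(1/4) = 1/2;  -(1/8)·log₂(1/2) = 0.1250
H(B|A) = 0.0000 + 0.0000 + 0.1250 + 0.1250
  = 0.2500 bits
H(A) + H(B|A) = 1.5000 + 0.2500 = 1.7500 bits

Both sides equal 1.7500 bits, so the chain rule holds ✓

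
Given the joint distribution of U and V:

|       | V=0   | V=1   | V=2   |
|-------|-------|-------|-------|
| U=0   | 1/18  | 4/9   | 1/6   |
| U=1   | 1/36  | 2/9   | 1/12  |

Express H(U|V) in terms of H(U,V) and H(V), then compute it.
H(U|V) = H(U,V) - H(V)

Marginal P(V) (column sums):
  P(V=0) = 1/18 + 1/36 = 1/12
  P(V=1) = 4/9 + 2/9 = 2/3
  P(V=2) = 1/6 + 1/12 = 1/4

H(U,V) = -[(1/18)·log₂(1/18) + (4/9)·log₂(4/9) + (1/6)·log₂(1/6) + (1/36)·log₂(1/36) + (2/9)·log₂(2/9) + (1/12)·log₂(1/12)]
  = 0.2317 + 0.5200 + 0.4308 + 0.1436 + 0.4822 + 0.2987
  = 2.1070 bits
H(V) = -[(1/12)·log₂(1/12) + (2/3)·log₂(2/3) + (1/4)·log₂(1/4)]
  = 0.2987 + 0.3900 + 0.5000
  = 1.1887 bits

H(U|V) = 2.1070 - 1.1887 = 0.9183 bits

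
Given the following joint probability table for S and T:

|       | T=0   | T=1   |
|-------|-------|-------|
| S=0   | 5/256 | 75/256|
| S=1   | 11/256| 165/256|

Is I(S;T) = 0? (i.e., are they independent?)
Marginal P(S) (row sums):
  P(S=0) = 5/256 + 75/256 = 5/16
  P(S=1) = 11/256 + 165/256 = 11/16
Marginal P(T) (column sums):
  P(T=0) = 5/256 + 11/256 = 1/16
  P(T=1) = 75/256 + 165/256 = 15/16

S and T are independent iff P(S=i,T=j) = P(S=i)·P(T=j) for every cell.
  P(S=0)·P(T=0) = 5/16 × 1/16 = 5/256 = P(S=0,T=0) ✓
  P(S=0)·P(T=1) = 5/16 × 15/16 = 75/256 = P(S=0,T=1) ✓
  P(S=1)·P(T=0) = 11/16 × 1/16 = 11/256 = P(S=1,T=0) ✓
  P(S=1)·P(T=1) = 11/16 × 15/16 = 165/256 = P(S=1,T=1) ✓

Yes, S and T are independent: every cell factors, so I(S;T) = 0 bits.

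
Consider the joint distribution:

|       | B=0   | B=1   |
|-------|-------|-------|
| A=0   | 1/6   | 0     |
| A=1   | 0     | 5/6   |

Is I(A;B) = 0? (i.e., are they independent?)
Marginal P(A) (row sums):
  P(A=0) = 1/6 + 0 = 1/6
  P(A=1) = 0 + 5/6 = 5/6
Marginal P(B) (column sums):
  P(B=0) = 1/6 + 0 = 1/6
  P(B=1) = 0 + 5/6 = 5/6

A and B are independent iff P(A=i,B=j) = P(A=i)·P(B=j) for every cell.
  P(A=0)·P(B=0) = 1/6 × 1/6 = 1/36, but P(A=0,B=0) = 1/6 ✗

No, A and B are not independent. Quantitatively, I(A;B) > 0:

H(A) = -[(1/6)·log₂(1/6) + (5/6)·log₂(5/6)]
  = 0.4308 + 0.2192
  = 0.6500 bits
H(B) = -[(1/6)·log₂(1/6) + (5/6)·log₂(5/6)]
  = 0.4308 + 0.2192
  = 0.6500 bits
H(A,B) = -[(1/6)·log₂(1/6) + (5/6)·log₂(5/6)]
  = 0.4308 + 0.2192
  = 0.6500 bits
I(A;B) = H(A) + H(B) - H(A,B) = 0.6500 + 0.6500 - 0.6500 = 0.6500 bits > 0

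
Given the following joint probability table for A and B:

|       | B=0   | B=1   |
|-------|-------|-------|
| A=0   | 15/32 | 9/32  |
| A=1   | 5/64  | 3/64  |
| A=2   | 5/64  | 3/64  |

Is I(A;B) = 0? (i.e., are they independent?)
Marginal P(A) (row sums):
  P(A=0) = 15/32 + 9/32 = 3/4
  P(A=1) = 5/64 + 3/64 = 1/8
  P(A=2) = 5/64 + 3/64 = 1/8
Marginal P(B) (column sums):
  P(B=0) = 15/32 + 5/64 + 5/64 = 5/8
  P(B=1) = 9/32 + 3/64 + 3/64 = 3/8

A and B are independent iff P(A=i,B=j) = P(A=i)·P(B=j) for every cell.
  P(A=0)·P(B=0) = 3/4 × 5/8 = 15/32 = P(A=0,B=0) ✓
  P(A=0)·P(B=1) = 3/4 × 3/8 = 9/32 = P(A=0,B=1) ✓
  P(A=1)·P(B=0) = 1/8 × 5/8 = 5/64 = P(A=1,B=0) ✓
  P(A=1)·P(B=1) = 1/8 × 3/8 = 3/64 = P(A=1,B=1) ✓
  P(A=2)·P(B=0) = 1/8 × 5/8 = 5/64 = P(A=2,B=0) ✓
  P(A=2)·P(B=1) = 1/8 × 3/8 = 3/64 = P(A=2,B=1) ✓

Yes, A and B are independent: every cell factors, so I(A;B) = 0 bits.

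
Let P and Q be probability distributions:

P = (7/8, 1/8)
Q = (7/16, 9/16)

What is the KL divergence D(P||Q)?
D(P||Q) = Σ P(i) log₂(P(i)/Q(i))
  i=0: (7/8) × log₂((7/8)/(7/16)) = (7/8) × log₂(2) = 0.8750
  i=1: (1/8) × log₂((1/8)/(9/16)) = (1/8) × log₂(2/9) = -0.2712
D(P||Q) = 0.8750 - 0.2712
  = 0.6038 bits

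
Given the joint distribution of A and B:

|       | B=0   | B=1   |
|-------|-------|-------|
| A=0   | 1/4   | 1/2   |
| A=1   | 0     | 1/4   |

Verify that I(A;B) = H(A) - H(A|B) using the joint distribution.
Left side, from I(A;B) = H(A) + H(B) - H(A,B):
Marginal P(A) (row sums):
  P(A=0) = 1/4 + 1/2 = 3/4
  P(A=1) = 0 + 1/4 = 1/4
Marginal P(B) (column sums):
  P(B=0) = 1/4 + 0 = 1/4
  P(B=1) = 1/2 + 1/4 = 3/4

H(A) = -[(3/4)·log₂(3/4) + (1/4)·log₂(1/4)]
  = 0.3113 + 0.5000
  = 0.8113 bits
H(B) = -[(1/4)·log₂(1/4) + (3/4)·log₂(3/4)]
  = 0.5000 + 0.3113
  = 0.8113 bits
H(A,B) = -[(1/4)·log₂(1/4) + (1/2)·log₂(1/2) + (1/4)·log₂(1/4)]
  = 0.5000 + 0.5000 + 0.5000
  = 1.5000 bits

I(A;B) = H(A) + H(B) - H(A,B)
  = 0.8113 + 0.8113 - 1.5000
  = 0.1226 bits

Right side, with H(A|B) computed directly from the conditional probabilities:
H(A|B) = -Σ P(A,B)·log₂ P(A|B), where P(A|B) = P(A,B) / P(B)
  (cells with P(A,B) = 0 contribute 0)
  (A=0,B=0): P(A|B) = (1/4)/(1/4) = 1;  -(1/4)·log₂(1) = 0.0000
  (A=0,B=1): P(A|B) = (1/2)/(3/4) = 2/3;  -(1/2)·log₂(2/3) = 0.2925
  (A=1,B=1): P(A|B) = (1/4)/(3/4) = 1/3;  -(1/4)·log₂(1/3) = 0.3962
H(A|B) = 0.0000 + 0.2925 + 0.3962
  = 0.6887 bits
H(A) - H(A|B) = 0.8113 - 0.6887 = 0.1226 bits

Both sides equal 0.1226 bits, so I(A;B) = H(A) - H(A|B) ✓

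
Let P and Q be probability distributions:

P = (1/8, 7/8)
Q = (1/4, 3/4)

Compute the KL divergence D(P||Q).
D(P||Q) = Σ P(i) log₂(P(i)/Q(i))
  i=0: (1/8) × log₂((1/8)/(1/4)) = (1/8) × log₂(1/2) = -0.1250
  i=1: (7/8) × log₂((7/8)/(3/4)) = (7/8) × log₂(7/6) = 0.1946
D(P||Q) = -0.1250 + 0.1946
  = 0.0696 bits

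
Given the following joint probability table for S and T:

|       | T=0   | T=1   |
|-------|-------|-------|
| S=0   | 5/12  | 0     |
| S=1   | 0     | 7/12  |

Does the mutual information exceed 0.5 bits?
Marginal P(S) (row sums):
  P(S=0) = 5/12 + 0 = 5/12
  P(S=1) = 0 + 7/12 = 7/12
Marginal P(T) (column sums):
  P(T=0) = 5/12 + 0 = 5/12
  P(T=1) = 0 + 7/12 = 7/12

H(S) = -[(5/12)·log₂(5/12) + (7/12)·log₂(7/12)]
  = 0.5263 + 0.4536
  = 0.9799 bits
H(T) = -[(5/12)·log₂(5/12) + (7/12)·log₂(7/12)]
  = 0.5263 + 0.4536
  = 0.9799 bits
H(S,T) = -[(5/12)·log₂(5/12) + (7/12)·log₂(7/12)]
  = 0.5263 + 0.4536
  = 0.9799 bits

I(S;T) = H(S) + H(T) - H(S,T)
  = 0.9799 + 0.9799 - 0.9799
  = 0.9799 bits

Yes. I(S;T) = 0.9799 bits, which is > 0.5 bits.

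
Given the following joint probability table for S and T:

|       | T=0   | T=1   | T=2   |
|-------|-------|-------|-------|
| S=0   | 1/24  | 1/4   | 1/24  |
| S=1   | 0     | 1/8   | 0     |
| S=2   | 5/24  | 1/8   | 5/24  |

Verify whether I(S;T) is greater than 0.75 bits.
Marginal P(S) (row sums):
  P(S=0) = 1/24 + 1/4 + 1/24 = 1/3
  P(S=1) = 0 + 1/8 + 0 = 1/8
  P(S=2) = 5/24 + 1/8 + 5/24 = 13/24
Marginal P(T) (column sums):
  P(T=0) = 1/24 + 0 + 5/24 = 1/4
  P(T=1) = 1/4 + 1/8 + 1/8 = 1/2
  P(T=2) = 1/24 + 0 + 5/24 = 1/4

H(S) = -[(1/3)·log₂(1/3) + (1/8)·log₂(1/8) + (13/24)·log₂(13/24)]
  = 0.5283 + 0.3750 + 0.4791
  = 1.3824 bits
H(T) = -[(1/4)·log₂(1/4) + (1/2)·log₂(1/2) + (1/4)·log₂(1/4)]
  = 0.5000 + 0.5000 + 0.5000
  = 1.5000 bits
H(S,T) = -[(1/24)·log₂(1/24) + (1/4)·log₂(1/4) + (1/24)·log₂(1/24) + (1/8)·log₂(1/8) + (5/24)·log₂(5/24) + (1/8)·log₂(1/8) + (5/24)·log₂(5/24)]
  = 0.1910 + 0.5000 + 0.1910 + 0.3750 + 0.4715 + 0.3750 + 0.4715
  = 2.5750 bits

I(S;T) = H(S) + H(T) - H(S,T)
  = 1.3824 + 1.5000 - 2.5750
  = 0.3074 bits

No. I(S;T) = 0.3074 bits, which is ≤ 0.75 bits.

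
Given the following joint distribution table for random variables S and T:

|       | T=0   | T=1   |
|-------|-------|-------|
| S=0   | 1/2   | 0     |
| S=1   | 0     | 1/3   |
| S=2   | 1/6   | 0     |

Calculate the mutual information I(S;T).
Marginal P(S) (row sums):
  P(S=0) = 1/2 + 0 = 1/2
  P(S=1) = 0 + 1/3 = 1/3
  P(S=2) = 1/6 + 0 = 1/6
Marginal P(T) (column sums):
  P(T=0) = 1/2 + 0 + 1/6 = 2/3
  P(T=1) = 0 + 1/3 + 0 = 1/3

H(S) = -[(1/2)·log₂(1/2) + (1/3)·log₂(1/3) + (1/6)·log₂(1/6)]
  = 0.5000 + 0.5283 + 0.4308
  = 1.4591 bits
H(T) = -[(2/3)·log₂(2/3) + (1/3)·log₂(1/3)]
  = 0.3900 + 0.5283
  = 0.9183 bits
H(S,T) = -[(1/2)·log₂(1/2) + (1/3)·log₂(1/3) + (1/6)·log₂(1/6)]
  = 0.5000 + 0.5283 + 0.4308
  = 1.4591 bits

I(S;T) = H(S) + H(T) - H(S,T)
  = 1.4591 + 0.9183 - 1.4591
  = 0.9183 bits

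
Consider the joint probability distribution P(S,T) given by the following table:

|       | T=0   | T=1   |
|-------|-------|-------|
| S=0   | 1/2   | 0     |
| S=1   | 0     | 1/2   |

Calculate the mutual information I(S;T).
Marginal P(S) (row sums):
  P(S=0) = 1/2 + 0 = 1/2
  P(S=1) = 0 + 1/2 = 1/2
Marginal P(T) (column sums):
  P(T=0) = 1/2 + 0 = 1/2
  P(T=1) = 0 + 1/2 = 1/2

H(S) = -[(1/2)·log₂(1/2) + (1/2)·log₂(1/2)]
  = 0.5000 + 0.5000
  = 1.0000 bits
H(T) = -[(1/2)·log₂(1/2) + (1/2)·log₂(1/2)]
  = 0.5000 + 0.5000
  = 1.0000 bits
H(S,T) = -[(1/2)·log₂(1/2) + (1/2)·log₂(1/2)]
  = 0.5000 + 0.5000
  = 1.0000 bits

I(S;T) = H(S) + H(T) - H(S,T)
  = 1.0000 + 1.0000 - 1.0000
  = 1.0000 bits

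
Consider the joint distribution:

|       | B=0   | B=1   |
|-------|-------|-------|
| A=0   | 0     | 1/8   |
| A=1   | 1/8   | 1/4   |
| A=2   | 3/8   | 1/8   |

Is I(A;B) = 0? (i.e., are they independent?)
Marginal P(A) (row sums):
  P(A=0) = 0 + 1/8 = 1/8
  P(A=1) = 1/8 + 1/4 = 3/8
  P(A=2) = 3/8 + 1/8 = 1/2
Marginal P(B) (column sums):
  P(B=0) = 0 + 1/8 + 3/8 = 1/2
  P(B=1) = 1/8 + 1/4 + 1/8 = 1/2

A and B are independent iff P(A=i,B=j) = P(A=i)·P(B=j) for every cell.
  P(A=0)·P(B=0) = 1/8 × 1/2 = 1/16, but P(A=0,B=0) = 0 ✗

No, A and B are not independent. Quantitatively, I(A;B) > 0:

H(A) = -[(1/8)·log₂(1/8) + (3/8)·log₂(3/8) + (1/2)·log₂(1/2)]
  = 0.3750 + 0.5306 + 0.5000
  = 1.4056 bits
H(B) = -[(1/2)·log₂(1/2) + (1/2)·log₂(1/2)]
  = 0.5000 + 0.5000
  = 1.0000 bits
H(A,B) = -[(1/8)·log₂(1/8) + (1/8)·log₂(1/8) + (1/4)·log₂(1/4) + (3/8)·log₂(3/8) + (1/8)·log₂(1/8)]
  = 0.3750 + 0.3750 + 0.5000 + 0.5306 + 0.3750
  = 2.1556 bits
I(A;B) = H(A) + H(B) - H(A,B) = 1.4056 + 1.0000 - 2.1556 = 0.2500 bits > 0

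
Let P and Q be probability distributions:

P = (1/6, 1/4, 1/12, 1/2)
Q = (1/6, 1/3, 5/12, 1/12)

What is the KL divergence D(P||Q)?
D(P||Q) = Σ P(i) log₂(P(i)/Q(i))
  i=0: (1/6) × log₂((1/6)/(1/6)) = (1/6) × log₂(1) = 0.0000
  i=1: (1/4) × log₂((1/4)/(1/3)) = (1/4) × log₂(3/4) = -0.1038
  i=2: (1/12) × log₂((1/12)/(5/12)) = (1/12) × log₂(1/5) = -0.1935
  i=3: (1/2) × log₂((1/2)/(1/12)) = (1/2) × log₂(6) = 1.2925
D(P||Q) = 0.0000 - 0.1038 - 0.1935 + 1.2925
  = 0.9952 bits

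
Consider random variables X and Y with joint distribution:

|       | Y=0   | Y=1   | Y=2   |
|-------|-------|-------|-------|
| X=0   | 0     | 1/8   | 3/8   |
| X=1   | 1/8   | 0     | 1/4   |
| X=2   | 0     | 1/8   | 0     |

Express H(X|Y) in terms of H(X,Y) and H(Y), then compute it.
H(X|Y) = H(X,Y) - H(Y)

Marginal P(Y) (column sums):
  P(Y=0) = 0 + 1/8 + 0 = 1/8
  P(Y=1) = 1/8 + 0 + 1/8 = 1/4
  P(Y=2) = 3/8 + 1/4 + 0 = 5/8

H(X,Y) = -[(1/8)·log₂(1/8) + (3/8)·log₂(3/8) + (1/8)·log₂(1/8) + (1/4)·log₂(1/4) + (1/8)·log₂(1/8)]
  = 0.3750 + 0.5306 + 0.3750 + 0.5000 + 0.3750
  = 2.1556 bits
H(Y) = -[(1/8)·log₂(1/8) + (1/4)·log₂(1/4) + (5/8)·log₂(5/8)]
  = 0.3750 + 0.5000 + 0.4238
  = 1.2988 bits

H(X|Y) = 2.1556 - 1.2988 = 0.8568 bits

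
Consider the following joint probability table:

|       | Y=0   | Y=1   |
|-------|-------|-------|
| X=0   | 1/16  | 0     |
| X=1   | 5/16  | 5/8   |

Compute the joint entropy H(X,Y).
H(X,Y) = -Σ P(X,Y) log₂ P(X,Y), summed over the non-zero cells:
H(X,Y) = -[(1/16)·log₂(1/16) + (5/16)·log₂(5/16) + (5/8)·log₂(5/8)]
  = 0.2500 + 0.5244 + 0.4238
  = 1.1982 bits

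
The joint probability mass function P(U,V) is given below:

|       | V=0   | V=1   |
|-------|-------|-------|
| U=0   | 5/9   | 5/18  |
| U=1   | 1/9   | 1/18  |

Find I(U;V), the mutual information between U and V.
Marginal P(U) (row sums):
  P(U=0) = 5/9 + 5/18 = 5/6
  P(U=1) = 1/9 + 1/18 = 1/6
Marginal P(V) (column sums):
  P(V=0) = 5/9 + 1/9 = 2/3
  P(V=1) = 5/18 + 1/18 = 1/3

H(U) = -[(5/6)·log₂(5/6) + (1/6)·log₂(1/6)]
  = 0.2192 + 0.4308
  = 0.6500 bits
H(V) = -[(2/3)·log₂(2/3) + (1/3)·log₂(1/3)]
  = 0.3900 + 0.5283
  = 0.9183 bits
H(U,V) = -[(5/9)·log₂(5/9) + (5/18)·log₂(5/18) + (1/9)·log₂(1/9) + (1/18)·log₂(1/18)]
  = 0.4711 + 0.5133 + 0.3522 + 0.2317
  = 1.5683 bits

I(U;V) = H(U) + H(V) - H(U,V)
  = 0.6500 + 0.9183 - 1.5683
  = 0.0000 bits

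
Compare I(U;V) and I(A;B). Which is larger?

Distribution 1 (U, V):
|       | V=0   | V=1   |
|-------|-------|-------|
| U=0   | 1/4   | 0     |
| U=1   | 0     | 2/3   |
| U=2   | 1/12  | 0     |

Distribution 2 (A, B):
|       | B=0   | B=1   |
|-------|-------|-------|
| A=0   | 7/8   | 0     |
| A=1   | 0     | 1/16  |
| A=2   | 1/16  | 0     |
Distribution 1 (U, V):
Marginal P(U) (row sums):
  P(U=0) = 1/4 + 0 = 1/4
  P(U=1) = 0 + 2/3 = 2/3
  P(U=2) = 1/12 + 0 = 1/12
Marginal P(V) (column sums):
  P(V=0) = 1/4 + 0 + 1/12 = 1/3
  P(V=1) = 0 + 2/3 + 0 = 2/3

H(U) = -[(1/4)·log₂(1/4) + (2/3)·log₂(2/3) + (1/12)·log₂(1/12)]
  = 0.5000 + 0.3900 + 0.2987
  = 1.1887 bits
H(V) = -[(1/3)·log₂(1/3) + (2/3)·log₂(2/3)]
  = 0.5283 + 0.3900
  = 0.9183 bits
H(U,V) = -[(1/4)·log₂(1/4) + (2/3)·log₂(2/3) + (1/12)·log₂(1/12)]
  = 0.5000 + 0.3900 + 0.2987
  = 1.1887 bits

I(U;V) = H(U) + H(V) - H(U,V)
  = 1.1887 + 0.9183 - 1.1887
  = 0.9183 bits

Distribution 2 (A, B):
Marginal P(A) (row sums):
  P(A=0) = 7/8 + 0 = 7/8
  P(A=1) = 0 + 1/16 = 1/16
  P(A=2) = 1/16 + 0 = 1/16
Marginal P(B) (column sums):
  P(B=0) = 7/8 + 0 + 1/16 = 15/16
  P(B=1) = 0 + 1/16 + 0 = 1/16

H(A) = -[(7/8)·log₂(7/8) + (1/16)·log₂(1/16) + (1/16)·log₂(1/16)]
  = 0.1686 + 0.2500 + 0.2500
  = 0.6686 bits
H(B) = -[(15/16)·log₂(15/16) + (1/16)·log₂(1/16)]
  = 0.0873 + 0.2500
  = 0.3373 bits
H(A,B) = -[(7/8)·log₂(7/8) + (1/16)·log₂(1/16) + (1/16)·log₂(1/16)]
  = 0.1686 + 0.2500 + 0.2500
  = 0.6686 bits

I(A;B) = H(A) + H(B) - H(A,B)
  = 0.6686 + 0.3373 - 0.6686
  = 0.3373 bits

I(U;V) = 0.9183 bits > I(A;B) = 0.3373 bits, so (U, V) has the higher mutual information (stronger dependence).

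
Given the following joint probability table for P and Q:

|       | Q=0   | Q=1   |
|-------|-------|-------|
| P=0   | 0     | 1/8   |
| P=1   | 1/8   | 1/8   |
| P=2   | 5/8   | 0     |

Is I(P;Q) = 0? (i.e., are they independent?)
Marginal P(P) (row sums):
  P(P=0) = 0 + 1/8 = 1/8
  P(P=1) = 1/8 + 1/8 = 1/4
  P(P=2) = 5/8 + 0 = 5/8
Marginal P(Q) (column sums):
  P(Q=0) = 0 + 1/8 + 5/8 = 3/4
  P(Q=1) = 1/8 + 1/8 + 0 = 1/4

P and Q are independent iff P(P=i,Q=j) = P(P=i)·P(Q=j) for every cell.
  P(P=0)·P(Q=0) = 1/8 × 3/4 = 3/32, but P(P=0,Q=0) = 0 ✗

No, P and Q are not independent. Quantitatively, I(P;Q) > 0:

H(P) = -[(1/8)·log₂(1/8) + (1/4)·log₂(1/4) + (5/8)·log₂(5/8)]
  = 0.3750 + 0.5000 + 0.4238
  = 1.2988 bits
H(Q) = -[(3/4)·log₂(3/4) + (1/4)·log₂(1/4)]
  = 0.3113 + 0.5000
  = 0.8113 bits
H(P,Q) = -[(1/8)·log₂(1/8) + (1/8)·log₂(1/8) + (1/8)·log₂(1/8) + (5/8)·log₂(5/8)]
  = 0.3750 + 0.3750 + 0.3750 + 0.4238
  = 1.5488 bits
I(P;Q) = H(P) + H(Q) - H(P,Q) = 1.2988 + 0.8113 - 1.5488 = 0.5613 bits > 0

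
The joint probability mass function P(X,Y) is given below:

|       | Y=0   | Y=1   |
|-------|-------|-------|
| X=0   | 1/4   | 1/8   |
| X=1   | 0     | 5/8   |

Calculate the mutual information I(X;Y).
Marginal P(X) (row sums):
  P(X=0) = 1/4 + 1/8 = 3/8
  P(X=1) = 0 + 5/8 = 5/8
Marginal P(Y) (column sums):
  P(Y=0) = 1/4 + 0 = 1/4
  P(Y=1) = 1/8 + 5/8 = 3/4

H(X) = -[(3/8)·log₂(3/8) + (5/8)·log₂(5/8)]
  = 0.5306 + 0.4238
  = 0.9544 bits
H(Y) = -[(1/4)·log₂(1/4) + (3/4)·log₂(3/4)]
  = 0.5000 + 0.3113
  = 0.8113 bits
H(X,Y) = -[(1/4)·log₂(1/4) + (1/8)·log₂(1/8) + (5/8)·log₂(5/8)]
  = 0.5000 + 0.3750 + 0.4238
  = 1.2988 bits

I(X;Y) = H(X) + H(Y) - H(X,Y)
  = 0.9544 + 0.8113 - 1.2988
  = 0.4669 bits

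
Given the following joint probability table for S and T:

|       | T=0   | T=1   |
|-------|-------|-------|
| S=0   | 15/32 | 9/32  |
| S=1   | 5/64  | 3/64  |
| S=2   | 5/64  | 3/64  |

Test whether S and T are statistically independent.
Marginal P(S) (row sums):
  P(S=0) = 15/32 + 9/32 = 3/4
  P(S=1) = 5/64 + 3/64 = 1/8
  P(S=2) = 5/64 + 3/64 = 1/8
Marginal P(T) (column sums):
  P(T=0) = 15/32 + 5/64 + 5/64 = 5/8
  P(T=1) = 9/32 + 3/64 + 3/64 = 3/8

S and T are independent iff P(S=i,T=j) = P(S=i)·P(T=j) for every cell.
  P(S=0)·P(T=0) = 3/4 × 5/8 = 15/32 = P(S=0,T=0) ✓
  P(S=0)·P(T=1) = 3/4 × 3/8 = 9/32 = P(S=0,T=1) ✓
  P(S=1)·P(T=0) = 1/8 × 5/8 = 5/64 = P(S=1,T=0) ✓
  P(S=1)·P(T=1) = 1/8 × 3/8 = 3/64 = P(S=1,T=1) ✓
  P(S=2)·P(T=0) = 1/8 × 5/8 = 5/64 = P(S=2,T=0) ✓
  P(S=2)·P(T=1) = 1/8 × 3/8 = 3/64 = P(S=2,T=1) ✓

Yes, S and T are independent: every cell factors, so I(S;T) = 0 bits.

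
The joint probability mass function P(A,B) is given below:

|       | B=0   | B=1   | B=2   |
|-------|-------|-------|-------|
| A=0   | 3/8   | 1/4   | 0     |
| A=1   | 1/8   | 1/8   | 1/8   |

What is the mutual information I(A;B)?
Marginal P(A) (row sums):
  P(A=0) = 3/8 + 1/4 + 0 = 5/8
  P(A=1) = 1/8 + 1/8 + 1/8 = 3/8
Marginal P(B) (column sums):
  P(B=0) = 3/8 + 1/8 = 1/2
  P(B=1) = 1/4 + 1/8 = 3/8
  P(B=2) = 0 + 1/8 = 1/8

H(A) = -[(5/8)·log₂(5/8) + (3/8)·log₂(3/8)]
  = 0.4238 + 0.5306
  = 0.9544 bits
H(B) = -[(1/2)·log₂(1/2) + (3/8)·log₂(3/8) + (1/8)·log₂(1/8)]
  = 0.5000 + 0.5306 + 0.3750
  = 1.4056 bits
H(A,B) = -[(3/8)·log₂(3/8) + (1/4)·log₂(1/4) + (1/8)·log₂(1/8) + (1/8)·log₂(1/8) + (1/8)·log₂(1/8)]
  = 0.5306 + 0.5000 + 0.3750 + 0.3750 + 0.3750
  = 2.1556 bits

I(A;B) = H(A) + H(B) - H(A,B)
  = 0.9544 + 1.4056 - 2.1556
  = 0.2044 bits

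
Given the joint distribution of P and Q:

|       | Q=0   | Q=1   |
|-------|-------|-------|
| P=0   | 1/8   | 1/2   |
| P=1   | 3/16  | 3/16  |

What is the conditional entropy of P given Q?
Marginal P(Q) (column sums):
  P(Q=0) = 1/8 + 3/16 = 5/16
  P(Q=1) = 1/2 + 3/16 = 11/16

H(P|Q) = -Σ P(P,Q)·log₂ P(P|Q), where P(P|Q) = P(P,Q) / P(Q)
  (P=0,Q=0): P(P|Q) = (1/8)/(5/16) = 2/5;  -(1/8)·log₂(2/5) = 0.1652
  (P=0,Q=1): P(P|Q) = (1/2)/(11/16) = 8/11;  -(1/2)·log₂(8/11) = 0.2297
  (P=1,Q=0): P(P|Q) = (3/16)/(5/16) = 3/5;  -(3/16)·log₂(3/5) = 0.1382
  (P=1,Q=1): P(P|Q) = (3/16)/(11/16) = 3/11;  -(3/16)·log₂(3/11) = 0.3515
H(P|Q) = 0.1652 + 0.2297 + 0.1382 + 0.3515
  = 0.8846 bits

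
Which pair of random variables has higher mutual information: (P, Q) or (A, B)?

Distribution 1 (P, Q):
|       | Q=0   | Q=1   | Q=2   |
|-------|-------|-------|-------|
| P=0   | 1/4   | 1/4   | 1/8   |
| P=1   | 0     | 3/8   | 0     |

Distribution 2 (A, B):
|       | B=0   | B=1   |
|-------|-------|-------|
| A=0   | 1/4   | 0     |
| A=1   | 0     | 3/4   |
Distribution 1 (P, Q):
Marginal P(P) (row sums):
  P(P=0) = 1/4 + 1/4 + 1/8 = 5/8
  P(P=1) = 0 + 3/8 + 0 = 3/8
Marginal P(Q) (column sums):
  P(Q=0) = 1/4 + 0 = 1/4
  P(Q=1) = 1/4 + 3/8 = 5/8
  P(Q=2) = 1/8 + 0 = 1/8

H(P) = -[(5/8)·log₂(5/8) + (3/8)·log₂(3/8)]
  = 0.4238 + 0.5306
  = 0.9544 bits
H(Q) = -[(1/4)·log₂(1/4) + (5/8)·log₂(5/8) + (1/8)·log₂(1/8)]
  = 0.5000 + 0.4238 + 0.3750
  = 1.2988 bits
H(P,Q) = -[(1/4)·log₂(1/4) + (1/4)·log₂(1/4) + (1/8)·log₂(1/8) + (3/8)·log₂(3/8)]
  = 0.5000 + 0.5000 + 0.3750 + 0.5306
  = 1.9056 bits

I(P;Q) = H(P) + H(Q) - H(P,Q)
  = 0.9544 + 1.2988 - 1.9056
  = 0.3476 bits

Distribution 2 (A, B):
Marginal P(A) (row sums):
  P(A=0) = 1/4 + 0 = 1/4
  P(A=1) = 0 + 3/4 = 3/4
Marginal P(B) (column sums):
  P(B=0) = 1/4 + 0 = 1/4
  P(B=1) = 0 + 3/4 = 3/4

H(A) = -[(1/4)·log₂(1/4) + (3/4)·log₂(3/4)]
  = 0.5000 + 0.3113
  = 0.8113 bits
H(B) = -[(1/4)·log₂(1/4) + (3/4)·log₂(3/4)]
  = 0.5000 + 0.3113
  = 0.8113 bits
H(A,B) = -[(1/4)·log₂(1/4) + (3/4)·log₂(3/4)]
  = 0.5000 + 0.3113
  = 0.8113 bits

I(A;B) = H(A) + H(B) - H(A,B)
  = 0.8113 + 0.8113 - 0.8113
  = 0.8113 bits

I(A;B) = 0.8113 bits > I(P;Q) = 0.3476 bits, so (A, B) has the higher mutual information (stronger dependence).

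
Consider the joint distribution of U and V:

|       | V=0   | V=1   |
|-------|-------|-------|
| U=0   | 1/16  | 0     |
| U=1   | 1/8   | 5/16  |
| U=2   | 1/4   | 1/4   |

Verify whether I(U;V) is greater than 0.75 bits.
Marginal P(U) (row sums):
  P(U=0) = 1/16 + 0 = 1/16
  P(U=1) = 1/8 + 5/16 = 7/16
  P(U=2) = 1/4 + 1/4 = 1/2
Marginal P(V) (column sums):
  P(V=0) = 1/16 + 1/8 + 1/4 = 7/16
  P(V=1) = 0 + 5/16 + 1/4 = 9/16

H(U) = -[(1/16)·log₂(1/16) + (7/16)·log₂(7/16) + (1/2)·log₂(1/2)]
  = 0.2500 + 0.5218 + 0.5000
  = 1.2718 bits
H(V) = -[(7/16)·log₂(7/16) + (9/16)·log₂(9/16)]
  = 0.5218 + 0.4669
  = 0.9887 bits
H(U,V) = -[(1/16)·log₂(1/16) + (1/8)·log₂(1/8) + (5/16)·log₂(5/16) + (1/4)·log₂(1/4) + (1/4)·log₂(1/4)]
  = 0.2500 + 0.3750 + 0.5244 + 0.5000 + 0.5000
  = 2.1494 bits

I(U;V) = H(U) + H(V) - H(U,V)
  = 1.2718 + 0.9887 - 2.1494
  = 0.1111 bits

No. I(U;V) = 0.1111 bits, which is ≤ 0.75 bits.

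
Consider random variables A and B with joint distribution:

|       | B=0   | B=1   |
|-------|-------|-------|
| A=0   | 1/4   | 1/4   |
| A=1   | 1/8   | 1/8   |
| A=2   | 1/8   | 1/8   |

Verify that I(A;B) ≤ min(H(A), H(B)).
Marginal P(A) (row sums):
  P(A=0) = 1/4 + 1/4 = 1/2
  P(A=1) = 1/8 + 1/8 = 1/4
  P(A=2) = 1/8 + 1/8 = 1/4
Marginal P(B) (column sums):
  P(B=0) = 1/4 + 1/8 + 1/8 = 1/2
  P(B=1) = 1/4 + 1/8 + 1/8 = 1/2

H(A) = -[(1/2)·log₂(1/2) + (1/4)·log₂(1/4) + (1/4)·log₂(1/4)]
  = 0.5000 + 0.5000 + 0.5000
  = 1.5000 bits
H(B) = -[(1/2)·log₂(1/2) + (1/2)·log₂(1/2)]
  = 0.5000 + 0.5000
  = 1.0000 bits
H(A,B) = -[(1/4)·log₂(1/4) + (1/4)·log₂(1/4) + (1/8)·log₂(1/8) + (1/8)·log₂(1/8) + (1/8)·log₂(1/8) + (1/8)·log₂(1/8)]
  = 0.5000 + 0.5000 + 0.3750 + 0.3750 + 0.3750 + 0.3750
  = 2.5000 bits

I(A;B) = H(A) + H(B) - H(A,B)
  = 1.5000 + 1.0000 - 2.5000
  = 0.0000 bits

min(H(A), H(B)) = min(1.5000, 1.0000) = 1.0000 bits
Since 0.0000 ≤ 1.0000, the bound is satisfied ✓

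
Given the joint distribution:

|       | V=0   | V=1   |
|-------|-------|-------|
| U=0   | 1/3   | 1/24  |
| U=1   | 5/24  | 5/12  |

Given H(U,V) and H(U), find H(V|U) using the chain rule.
From the chain rule: H(U,V) = H(U) + H(V|U)
Therefore: H(V|U) = H(U,V) - H(U)

H(U,V) = -[(1/3)·log₂(1/3) + (1/24)·log₂(1/24) + (5/24)·log₂(5/24) + (5/12)·log₂(5/12)]
  = 0.5283 + 0.1910 + 0.4715 + 0.5263
  = 1.7171 bits
Marginal P(U) (row sums):
  P(U=0) = 1/3 + 1/24 = 3/8
  P(U=1) = 5/24 + 5/12 = 5/8
H(U) = -[(3/8)·log₂(3/8) + (5/8)·log₂(5/8)]
  = 0.5306 + 0.4238
  = 0.9544 bits

H(V|U) = 1.7171 - 0.9544 = 0.7627 bits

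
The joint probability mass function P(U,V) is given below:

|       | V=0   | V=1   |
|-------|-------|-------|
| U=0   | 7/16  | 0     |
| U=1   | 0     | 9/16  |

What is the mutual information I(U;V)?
Marginal P(U) (row sums):
  P(U=0) = 7/16 + 0 = 7/16
  P(U=1) = 0 + 9/16 = 9/16
Marginal P(V) (column sums):
  P(V=0) = 7/16 + 0 = 7/16
  P(V=1) = 0 + 9/16 = 9/16

H(U) = -[(7/16)·log₂(7/16) + (9/16)·log₂(9/16)]
  = 0.5218 + 0.4669
  = 0.9887 bits
H(V) = -[(7/16)·log₂(7/16) + (9/16)·log₂(9/16)]
  = 0.5218 + 0.4669
  = 0.9887 bits
H(U,V) = -[(7/16)·log₂(7/16) + (9/16)·log₂(9/16)]
  = 0.5218 + 0.4669
  = 0.9887 bits

I(U;V) = H(U) + H(V) - H(U,V)
  = 0.9887 + 0.9887 - 0.9887
  = 0.9887 bits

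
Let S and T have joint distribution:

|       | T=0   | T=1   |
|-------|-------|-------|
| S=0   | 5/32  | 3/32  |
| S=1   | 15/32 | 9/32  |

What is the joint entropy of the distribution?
H(S,T) = -Σ P(S,T) log₂ P(S,T), summed over the non-zero cells:
H(S,T) = -[(5/32)·log₂(5/32) + (3/32)·log₂(3/32) + (15/32)·log₂(15/32) + (9/32)·log₂(9/32)]
  = 0.4184 + 0.3202 + 0.5124 + 0.5147
  = 1.7657 bits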